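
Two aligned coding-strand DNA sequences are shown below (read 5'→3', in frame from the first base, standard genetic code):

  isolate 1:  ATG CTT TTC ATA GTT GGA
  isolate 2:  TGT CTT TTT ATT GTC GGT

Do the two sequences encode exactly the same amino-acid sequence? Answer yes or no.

no

Codon 1: ATG Met / TGT Cys — nonsynonymous.
Codon 2: CTT Leu / CTT Leu — identical.
Codon 3: TTC Phe / TTT Phe — synonymous.
Codon 4: ATA Ile / ATT Ile — synonymous.
Codon 5: GTT Val / GTC Val — synonymous.
Codon 6: GGA Gly / GGT Gly — synonymous.
Nonsynonymous differences: 1 → different protein.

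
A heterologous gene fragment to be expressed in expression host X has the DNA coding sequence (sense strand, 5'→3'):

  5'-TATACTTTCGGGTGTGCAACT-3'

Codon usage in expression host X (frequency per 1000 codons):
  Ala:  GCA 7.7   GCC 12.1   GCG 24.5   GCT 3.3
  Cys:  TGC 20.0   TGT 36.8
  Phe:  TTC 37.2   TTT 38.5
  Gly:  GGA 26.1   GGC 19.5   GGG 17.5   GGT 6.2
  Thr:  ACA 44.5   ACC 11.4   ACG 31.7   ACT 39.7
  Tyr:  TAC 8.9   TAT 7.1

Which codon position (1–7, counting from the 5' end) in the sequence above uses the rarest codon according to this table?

1

Codon 1 TAT (Tyr): 7.1 per 1000.
Codon 2 ACT (Thr): 39.7 per 1000.
Codon 3 TTC (Phe): 37.2 per 1000.
Codon 4 GGG (Gly): 17.5 per 1000.
Codon 5 TGT (Cys): 36.8 per 1000.
Codon 6 GCA (Ala): 7.7 per 1000.
Codon 7 ACT (Thr): 39.7 per 1000.
Lowest frequency is 7.1 at codon 1.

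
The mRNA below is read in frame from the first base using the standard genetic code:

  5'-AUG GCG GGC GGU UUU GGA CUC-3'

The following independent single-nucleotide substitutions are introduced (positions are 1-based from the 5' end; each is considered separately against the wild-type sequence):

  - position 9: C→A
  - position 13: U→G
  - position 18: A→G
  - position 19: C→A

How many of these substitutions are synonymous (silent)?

Codon 3: GGC (Gly) → GGA (Gly) — synonymous.
Codon 5: UUU (Phe) → GUU (Val) — missense.
Codon 6: GGA (Gly) → GGG (Gly) — synonymous.
Codon 7: CUC (Leu) → AUC (Ile) — missense.
Synonymous: 2 of 4.

2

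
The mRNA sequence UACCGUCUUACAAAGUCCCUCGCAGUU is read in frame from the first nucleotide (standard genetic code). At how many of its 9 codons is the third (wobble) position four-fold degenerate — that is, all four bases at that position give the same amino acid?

7

Codon 1 UAC (Tyr): third position 2-fold.
Codon 2 CGU (Arg): third position 4-fold.
Codon 3 CUU (Leu): third position 4-fold.
Codon 4 ACA (Thr): third position 4-fold.
Codon 5 AAG (Lys): third position 2-fold.
Codon 6 UCC (Ser): third position 4-fold.
Codon 7 CUC (Leu): third position 4-fold.
Codon 8 GCA (Ala): third position 4-fold.
Codon 9 GUU (Val): third position 4-fold.
Four-fold degenerate third positions: 7.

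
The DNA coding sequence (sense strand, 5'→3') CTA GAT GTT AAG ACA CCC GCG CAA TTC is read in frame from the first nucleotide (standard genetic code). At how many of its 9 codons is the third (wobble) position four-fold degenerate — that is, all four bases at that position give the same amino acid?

5

Codon 1 CTA (Leu): third position 4-fold.
Codon 2 GAT (Asp): third position 2-fold.
Codon 3 GTT (Val): third position 4-fold.
Codon 4 AAG (Lys): third position 2-fold.
Codon 5 ACA (Thr): third position 4-fold.
Codon 6 CCC (Pro): third position 4-fold.
Codon 7 GCG (Ala): third position 4-fold.
Codon 8 CAA (Gln): third position 2-fold.
Codon 9 TTC (Phe): third position 2-fold.
Four-fold degenerate third positions: 5.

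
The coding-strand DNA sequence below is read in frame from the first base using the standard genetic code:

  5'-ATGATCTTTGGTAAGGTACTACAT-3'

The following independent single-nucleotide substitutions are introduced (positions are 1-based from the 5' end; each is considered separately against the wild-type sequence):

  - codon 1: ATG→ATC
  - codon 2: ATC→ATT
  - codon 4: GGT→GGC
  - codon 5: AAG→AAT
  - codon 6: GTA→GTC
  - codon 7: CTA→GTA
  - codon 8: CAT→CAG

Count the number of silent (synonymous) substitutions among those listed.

3

Codon 1: ATG (Met) → ATC (Ile) — missense.
Codon 2: ATC (Ile) → ATT (Ile) — synonymous.
Codon 4: GGT (Gly) → GGC (Gly) — synonymous.
Codon 5: AAG (Lys) → AAT (Asn) — missense.
Codon 6: GTA (Val) → GTC (Val) — synonymous.
Codon 7: CTA (Leu) → GTA (Val) — missense.
Codon 8: CAT (His) → CAG (Gln) — missense.
Synonymous: 3 of 7.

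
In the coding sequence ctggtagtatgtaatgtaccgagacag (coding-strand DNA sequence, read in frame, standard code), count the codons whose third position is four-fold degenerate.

5

Codon 1 CTG (Leu): third position 4-fold.
Codon 2 GTA (Val): third position 4-fold.
Codon 3 GTA (Val): third position 4-fold.
Codon 4 TGT (Cys): third position 2-fold.
Codon 5 AAT (Asn): third position 2-fold.
Codon 6 GTA (Val): third position 4-fold.
Codon 7 CCG (Pro): third position 4-fold.
Codon 8 AGA (Arg): third position 2-fold.
Codon 9 CAG (Gln): third position 2-fold.
Four-fold degenerate third positions: 5.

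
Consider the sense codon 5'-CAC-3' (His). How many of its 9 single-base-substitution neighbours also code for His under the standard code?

1

Position 1: none → 0 synonymous.
Position 2: none → 0 synonymous.
Position 3: CAU → 1 synonymous.
Total: 0 + 0 + 1 = 1.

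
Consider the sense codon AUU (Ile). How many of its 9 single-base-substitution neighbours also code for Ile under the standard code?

Position 1: none → 0 synonymous.
Position 2: none → 0 synonymous.
Position 3: AUC, AUA → 2 synonymous.
Total: 0 + 0 + 2 = 2.

2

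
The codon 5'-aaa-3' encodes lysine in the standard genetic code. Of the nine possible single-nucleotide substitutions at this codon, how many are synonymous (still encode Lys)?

Position 1: none → 0 synonymous.
Position 2: none → 0 synonymous.
Position 3: AAG → 1 synonymous.
Total: 0 + 0 + 1 = 1.

1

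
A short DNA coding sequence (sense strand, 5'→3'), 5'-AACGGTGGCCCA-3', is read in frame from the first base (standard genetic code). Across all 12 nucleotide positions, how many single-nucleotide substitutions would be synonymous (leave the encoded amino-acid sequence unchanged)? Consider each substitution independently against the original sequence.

10

Codon 1 (AAC, Asn): 1 synonymous substitution.
Codon 2 (GGT, Gly): 3 synonymous substitutions.
Codon 3 (GGC, Gly): 3 synonymous substitutions.
Codon 4 (CCA, Pro): 3 synonymous substitutions.
Total: 1 + 3 + 3 + 3 = 10.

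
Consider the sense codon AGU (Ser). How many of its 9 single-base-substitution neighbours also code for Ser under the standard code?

Position 1: none → 0 synonymous.
Position 2: none → 0 synonymous.
Position 3: AGC → 1 synonymous.
Total: 0 + 0 + 1 = 1.

1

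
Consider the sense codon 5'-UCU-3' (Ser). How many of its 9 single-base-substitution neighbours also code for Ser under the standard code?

3

Position 1: none → 0 synonymous.
Position 2: none → 0 synonymous.
Position 3: UCC, UCA, UCG → 3 synonymous.
Total: 0 + 0 + 3 = 3.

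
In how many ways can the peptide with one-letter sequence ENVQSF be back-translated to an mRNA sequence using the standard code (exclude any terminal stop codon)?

384

Glu: 2 codons.
Asn: 2 codons.
Val: 4 codons.
Gln: 2 codons.
Ser: 6 codons.
Phe: 2 codons.
2 × 2 × 4 × 2 × 6 × 2 = 384.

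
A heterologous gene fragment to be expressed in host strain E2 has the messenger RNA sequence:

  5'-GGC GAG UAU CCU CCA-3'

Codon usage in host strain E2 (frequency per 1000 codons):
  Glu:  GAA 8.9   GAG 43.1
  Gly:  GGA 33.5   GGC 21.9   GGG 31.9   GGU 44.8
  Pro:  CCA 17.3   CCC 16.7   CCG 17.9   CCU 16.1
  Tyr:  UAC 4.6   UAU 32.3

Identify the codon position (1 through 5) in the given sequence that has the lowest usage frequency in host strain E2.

Codon 1 GGC (Gly): 21.9 per 1000.
Codon 2 GAG (Glu): 43.1 per 1000.
Codon 3 UAU (Tyr): 32.3 per 1000.
Codon 4 CCU (Pro): 16.1 per 1000.
Codon 5 CCA (Pro): 17.3 per 1000.
Lowest frequency is 16.1 at codon 4.

4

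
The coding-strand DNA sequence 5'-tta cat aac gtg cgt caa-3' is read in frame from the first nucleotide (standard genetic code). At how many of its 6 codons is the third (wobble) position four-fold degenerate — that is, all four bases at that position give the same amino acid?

2

Codon 1 TTA (Leu): third position 2-fold.
Codon 2 CAT (His): third position 2-fold.
Codon 3 AAC (Asn): third position 2-fold.
Codon 4 GTG (Val): third position 4-fold.
Codon 5 CGT (Arg): third position 4-fold.
Codon 6 CAA (Gln): third position 2-fold.
Four-fold degenerate third positions: 2.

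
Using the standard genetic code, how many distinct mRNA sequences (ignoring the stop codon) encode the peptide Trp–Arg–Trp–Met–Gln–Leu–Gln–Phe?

288

Trp: 1 codon.
Arg: 6 codons.
Trp: 1 codon.
Met: 1 codon.
Gln: 2 codons.
Leu: 6 codons.
Gln: 2 codons.
Phe: 2 codons.
1 × 6 × 1 × 1 × 2 × 6 × 2 × 2 = 288.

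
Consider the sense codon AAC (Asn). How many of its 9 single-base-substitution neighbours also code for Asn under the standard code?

Position 1: none → 0 synonymous.
Position 2: none → 0 synonymous.
Position 3: AAU → 1 synonymous.
Total: 0 + 0 + 1 = 1.

1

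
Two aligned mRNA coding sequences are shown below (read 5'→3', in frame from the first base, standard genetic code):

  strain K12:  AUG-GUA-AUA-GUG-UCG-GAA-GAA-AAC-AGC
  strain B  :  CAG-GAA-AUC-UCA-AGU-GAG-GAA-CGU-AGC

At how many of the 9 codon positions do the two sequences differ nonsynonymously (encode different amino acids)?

Codon 1: AUG Met / CAG Gln — nonsynonymous.
Codon 2: GUA Val / GAA Glu — nonsynonymous.
Codon 3: AUA Ile / AUC Ile — synonymous.
Codon 4: GUG Val / UCA Ser — nonsynonymous.
Codon 5: UCG Ser / AGU Ser — synonymous.
Codon 6: GAA Glu / GAG Glu — synonymous.
Codon 7: GAA Glu / GAA Glu — identical.
Codon 8: AAC Asn / CGU Arg — nonsynonymous.
Codon 9: AGC Ser / AGC Ser — identical.
Nonsynonymous differences: 4.

4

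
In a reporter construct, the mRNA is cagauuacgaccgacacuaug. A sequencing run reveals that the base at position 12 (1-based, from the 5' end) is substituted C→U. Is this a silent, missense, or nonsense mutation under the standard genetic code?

silent

Position 12 falls in codon 4: ACC → Thr.
After the substitution the codon is ACU → Thr.
Both encode Thr, so the change is synonymous.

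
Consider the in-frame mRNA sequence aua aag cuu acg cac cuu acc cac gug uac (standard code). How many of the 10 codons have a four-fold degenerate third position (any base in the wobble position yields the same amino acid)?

Codon 1 AUA (Ile): third position 3-fold.
Codon 2 AAG (Lys): third position 2-fold.
Codon 3 CUU (Leu): third position 4-fold.
Codon 4 ACG (Thr): third position 4-fold.
Codon 5 CAC (His): third position 2-fold.
Codon 6 CUU (Leu): third position 4-fold.
Codon 7 ACC (Thr): third position 4-fold.
Codon 8 CAC (His): third position 2-fold.
Codon 9 GUG (Val): third position 4-fold.
Codon 10 UAC (Tyr): third position 2-fold.
Four-fold degenerate third positions: 5.

5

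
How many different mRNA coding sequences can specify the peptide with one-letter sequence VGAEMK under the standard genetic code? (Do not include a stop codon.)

Val: 4 codons.
Gly: 4 codons.
Ala: 4 codons.
Glu: 2 codons.
Met: 1 codon.
Lys: 2 codons.
4 × 4 × 4 × 2 × 1 × 2 = 256.

256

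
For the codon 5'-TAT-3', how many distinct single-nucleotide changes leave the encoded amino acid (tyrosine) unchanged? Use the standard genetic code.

1

Position 1: none → 0 synonymous.
Position 2: none → 0 synonymous.
Position 3: TAC → 1 synonymous.
Total: 0 + 0 + 1 = 1.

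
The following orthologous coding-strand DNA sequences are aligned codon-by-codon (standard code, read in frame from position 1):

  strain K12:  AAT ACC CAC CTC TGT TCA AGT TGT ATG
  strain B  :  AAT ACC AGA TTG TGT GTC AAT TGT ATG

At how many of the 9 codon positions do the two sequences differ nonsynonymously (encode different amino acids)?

Codon 1: AAT Asn / AAT Asn — identical.
Codon 2: ACC Thr / ACC Thr — identical.
Codon 3: CAC His / AGA Arg — nonsynonymous.
Codon 4: CTC Leu / TTG Leu — synonymous.
Codon 5: TGT Cys / TGT Cys — identical.
Codon 6: TCA Ser / GTC Val — nonsynonymous.
Codon 7: AGT Ser / AAT Asn — nonsynonymous.
Codon 8: TGT Cys / TGT Cys — identical.
Codon 9: ATG Met / ATG Met — identical.
Nonsynonymous differences: 3.

3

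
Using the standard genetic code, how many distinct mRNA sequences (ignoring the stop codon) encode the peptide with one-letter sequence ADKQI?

Ala: 4 codons.
Asp: 2 codons.
Lys: 2 codons.
Gln: 2 codons.
Ile: 3 codons.
4 × 2 × 2 × 2 × 3 = 96.

96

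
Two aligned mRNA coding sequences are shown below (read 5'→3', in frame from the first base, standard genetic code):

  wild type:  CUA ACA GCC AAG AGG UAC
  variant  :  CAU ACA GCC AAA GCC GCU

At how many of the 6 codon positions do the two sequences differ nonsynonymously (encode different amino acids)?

3

Codon 1: CUA Leu / CAU His — nonsynonymous.
Codon 2: ACA Thr / ACA Thr — identical.
Codon 3: GCC Ala / GCC Ala — identical.
Codon 4: AAG Lys / AAA Lys — synonymous.
Codon 5: AGG Arg / GCC Ala — nonsynonymous.
Codon 6: UAC Tyr / GCU Ala — nonsynonymous.
Nonsynonymous differences: 3.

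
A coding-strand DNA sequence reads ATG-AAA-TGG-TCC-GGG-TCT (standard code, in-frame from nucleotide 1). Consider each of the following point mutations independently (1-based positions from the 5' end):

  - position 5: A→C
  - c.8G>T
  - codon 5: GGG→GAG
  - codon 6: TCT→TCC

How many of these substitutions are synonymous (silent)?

1

Codon 2: AAA (Lys) → ACA (Thr) — missense.
Codon 3: TGG (Trp) → TTG (Leu) — missense.
Codon 5: GGG (Gly) → GAG (Glu) — missense.
Codon 6: TCT (Ser) → TCC (Ser) — synonymous.
Synonymous: 1 of 4.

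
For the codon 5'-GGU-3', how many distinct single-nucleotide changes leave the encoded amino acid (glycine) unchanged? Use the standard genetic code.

Position 1: none → 0 synonymous.
Position 2: none → 0 synonymous.
Position 3: GGC, GGA, GGG → 3 synonymous.
Total: 0 + 0 + 3 = 3.

3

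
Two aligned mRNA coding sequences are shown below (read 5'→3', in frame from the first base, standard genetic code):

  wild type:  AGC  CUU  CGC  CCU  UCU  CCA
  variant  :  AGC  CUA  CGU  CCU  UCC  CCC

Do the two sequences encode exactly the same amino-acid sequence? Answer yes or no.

Codon 1: AGC Ser / AGC Ser — identical.
Codon 2: CUU Leu / CUA Leu — synonymous.
Codon 3: CGC Arg / CGU Arg — synonymous.
Codon 4: CCU Pro / CCU Pro — identical.
Codon 5: UCU Ser / UCC Ser — synonymous.
Codon 6: CCA Pro / CCC Pro — synonymous.
Nonsynonymous differences: 0 → same protein.

yes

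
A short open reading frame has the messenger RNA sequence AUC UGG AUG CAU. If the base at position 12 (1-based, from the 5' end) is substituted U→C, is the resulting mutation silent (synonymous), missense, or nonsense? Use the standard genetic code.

Position 12 falls in codon 4: CAU → His.
After the substitution the codon is CAC → His.
Both encode His, so the change is synonymous.

silent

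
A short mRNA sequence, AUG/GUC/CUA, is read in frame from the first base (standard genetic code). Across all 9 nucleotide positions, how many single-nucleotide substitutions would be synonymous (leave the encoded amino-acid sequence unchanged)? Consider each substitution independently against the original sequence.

Codon 1 (AUG, Met): 0 synonymous substitutions.
Codon 2 (GUC, Val): 3 synonymous substitutions.
Codon 3 (CUA, Leu): 4 synonymous substitutions.
Total: 0 + 3 + 4 = 7.

7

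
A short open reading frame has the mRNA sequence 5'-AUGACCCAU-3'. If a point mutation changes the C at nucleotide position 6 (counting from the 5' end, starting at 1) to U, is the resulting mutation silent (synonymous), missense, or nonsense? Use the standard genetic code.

Position 6 falls in codon 2: ACC → Thr.
After the substitution the codon is ACU → Thr.
Both encode Thr, so the change is synonymous.

silent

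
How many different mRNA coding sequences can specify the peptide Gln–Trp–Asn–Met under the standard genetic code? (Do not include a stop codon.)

4

Gln: 2 codons.
Trp: 1 codon.
Asn: 2 codons.
Met: 1 codon.
2 × 1 × 2 × 1 = 4.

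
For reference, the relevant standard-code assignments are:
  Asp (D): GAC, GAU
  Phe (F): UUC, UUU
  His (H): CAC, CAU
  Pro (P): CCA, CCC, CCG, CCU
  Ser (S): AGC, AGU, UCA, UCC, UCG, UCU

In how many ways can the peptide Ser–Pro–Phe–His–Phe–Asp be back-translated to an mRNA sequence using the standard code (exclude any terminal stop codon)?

384

Ser: 6 codons.
Pro: 4 codons.
Phe: 2 codons.
His: 2 codons.
Phe: 2 codons.
Asp: 2 codons.
6 × 4 × 2 × 2 × 2 × 2 = 384.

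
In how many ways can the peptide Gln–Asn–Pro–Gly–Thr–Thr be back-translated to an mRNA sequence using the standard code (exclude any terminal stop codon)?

Gln: 2 codons.
Asn: 2 codons.
Pro: 4 codons.
Gly: 4 codons.
Thr: 4 codons.
Thr: 4 codons.
2 × 2 × 4 × 4 × 4 × 4 = 1024.

1024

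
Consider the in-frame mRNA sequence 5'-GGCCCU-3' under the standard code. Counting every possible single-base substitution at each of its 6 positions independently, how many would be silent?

Codon 1 (GGC, Gly): 3 synonymous substitutions.
Codon 2 (CCU, Pro): 3 synonymous substitutions.
Total: 3 + 3 = 6.

6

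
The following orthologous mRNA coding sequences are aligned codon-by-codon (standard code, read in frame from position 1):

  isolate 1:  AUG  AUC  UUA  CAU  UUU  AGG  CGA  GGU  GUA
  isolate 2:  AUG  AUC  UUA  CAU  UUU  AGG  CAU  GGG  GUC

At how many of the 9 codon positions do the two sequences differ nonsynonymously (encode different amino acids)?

1

Codon 1: AUG Met / AUG Met — identical.
Codon 2: AUC Ile / AUC Ile — identical.
Codon 3: UUA Leu / UUA Leu — identical.
Codon 4: CAU His / CAU His — identical.
Codon 5: UUU Phe / UUU Phe — identical.
Codon 6: AGG Arg / AGG Arg — identical.
Codon 7: CGA Arg / CAU His — nonsynonymous.
Codon 8: GGU Gly / GGG Gly — synonymous.
Codon 9: GUA Val / GUC Val — synonymous.
Nonsynonymous differences: 1.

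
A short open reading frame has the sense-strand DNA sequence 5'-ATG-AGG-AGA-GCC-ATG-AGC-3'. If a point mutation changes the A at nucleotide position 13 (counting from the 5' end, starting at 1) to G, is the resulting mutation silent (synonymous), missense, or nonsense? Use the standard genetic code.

missense

Position 13 falls in codon 5: ATG → Met.
After the substitution the codon is GTG → Val.
Met ≠ Val, so this is a missense mutation.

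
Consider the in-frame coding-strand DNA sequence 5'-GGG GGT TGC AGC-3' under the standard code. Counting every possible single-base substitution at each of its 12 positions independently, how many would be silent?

Codon 1 (GGG, Gly): 3 synonymous substitutions.
Codon 2 (GGT, Gly): 3 synonymous substitutions.
Codon 3 (TGC, Cys): 1 synonymous substitution.
Codon 4 (AGC, Ser): 1 synonymous substitution.
Total: 3 + 3 + 1 + 1 = 8.

8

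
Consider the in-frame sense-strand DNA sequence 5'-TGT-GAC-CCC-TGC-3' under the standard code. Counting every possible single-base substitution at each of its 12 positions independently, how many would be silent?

6

Codon 1 (TGT, Cys): 1 synonymous substitution.
Codon 2 (GAC, Asp): 1 synonymous substitution.
Codon 3 (CCC, Pro): 3 synonymous substitutions.
Codon 4 (TGC, Cys): 1 synonymous substitution.
Total: 1 + 1 + 3 + 1 = 6.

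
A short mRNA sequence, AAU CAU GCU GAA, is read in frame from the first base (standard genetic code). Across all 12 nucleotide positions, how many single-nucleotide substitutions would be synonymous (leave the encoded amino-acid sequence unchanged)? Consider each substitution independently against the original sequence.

6

Codon 1 (AAU, Asn): 1 synonymous substitution.
Codon 2 (CAU, His): 1 synonymous substitution.
Codon 3 (GCU, Ala): 3 synonymous substitutions.
Codon 4 (GAA, Glu): 1 synonymous substitution.
Total: 1 + 1 + 3 + 1 = 6.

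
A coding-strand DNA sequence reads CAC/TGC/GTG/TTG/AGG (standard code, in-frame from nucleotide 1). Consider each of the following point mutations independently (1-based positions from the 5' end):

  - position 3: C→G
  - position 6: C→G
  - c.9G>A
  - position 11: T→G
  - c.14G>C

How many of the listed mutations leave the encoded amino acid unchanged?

1

Codon 1: CAC (His) → CAG (Gln) — missense.
Codon 2: TGC (Cys) → TGG (Trp) — missense.
Codon 3: GTG (Val) → GTA (Val) — synonymous.
Codon 4: TTG (Leu) → TGG (Trp) — missense.
Codon 5: AGG (Arg) → ACG (Thr) — missense.
Synonymous: 1 of 5.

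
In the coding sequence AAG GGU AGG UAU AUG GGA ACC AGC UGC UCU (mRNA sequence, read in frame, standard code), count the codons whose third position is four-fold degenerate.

4

Codon 1 AAG (Lys): third position 2-fold.
Codon 2 GGU (Gly): third position 4-fold.
Codon 3 AGG (Arg): third position 2-fold.
Codon 4 UAU (Tyr): third position 2-fold.
Codon 5 AUG (Met): third position 1-fold.
Codon 6 GGA (Gly): third position 4-fold.
Codon 7 ACC (Thr): third position 4-fold.
Codon 8 AGC (Ser): third position 2-fold.
Codon 9 UGC (Cys): third position 2-fold.
Codon 10 UCU (Ser): third position 4-fold.
Four-fold degenerate third positions: 4.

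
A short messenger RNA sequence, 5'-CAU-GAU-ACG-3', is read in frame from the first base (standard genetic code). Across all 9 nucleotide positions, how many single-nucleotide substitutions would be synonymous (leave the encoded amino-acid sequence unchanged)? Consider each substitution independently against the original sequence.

5

Codon 1 (CAU, His): 1 synonymous substitution.
Codon 2 (GAU, Asp): 1 synonymous substitution.
Codon 3 (ACG, Thr): 3 synonymous substitutions.
Total: 1 + 1 + 3 = 5.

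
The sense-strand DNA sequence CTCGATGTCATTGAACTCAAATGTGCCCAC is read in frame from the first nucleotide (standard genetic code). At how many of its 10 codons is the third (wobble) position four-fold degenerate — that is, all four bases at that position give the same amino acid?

4

Codon 1 CTC (Leu): third position 4-fold.
Codon 2 GAT (Asp): third position 2-fold.
Codon 3 GTC (Val): third position 4-fold.
Codon 4 ATT (Ile): third position 3-fold.
Codon 5 GAA (Glu): third position 2-fold.
Codon 6 CTC (Leu): third position 4-fold.
Codon 7 AAA (Lys): third position 2-fold.
Codon 8 TGT (Cys): third position 2-fold.
Codon 9 GCC (Ala): third position 4-fold.
Codon 10 CAC (His): third position 2-fold.
Four-fold degenerate third positions: 4.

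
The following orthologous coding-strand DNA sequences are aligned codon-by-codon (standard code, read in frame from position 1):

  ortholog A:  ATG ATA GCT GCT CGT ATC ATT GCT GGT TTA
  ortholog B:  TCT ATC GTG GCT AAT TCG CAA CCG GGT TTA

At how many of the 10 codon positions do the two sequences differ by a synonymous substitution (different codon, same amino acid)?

1

Codon 1: ATG Met / TCT Ser — nonsynonymous.
Codon 2: ATA Ile / ATC Ile — synonymous.
Codon 3: GCT Ala / GTG Val — nonsynonymous.
Codon 4: GCT Ala / GCT Ala — identical.
Codon 5: CGT Arg / AAT Asn — nonsynonymous.
Codon 6: ATC Ile / TCG Ser — nonsynonymous.
Codon 7: ATT Ile / CAA Gln — nonsynonymous.
Codon 8: GCT Ala / CCG Pro — nonsynonymous.
Codon 9: GGT Gly / GGT Gly — identical.
Codon 10: TTA Leu / TTA Leu — identical.
Synonymous differences: 1.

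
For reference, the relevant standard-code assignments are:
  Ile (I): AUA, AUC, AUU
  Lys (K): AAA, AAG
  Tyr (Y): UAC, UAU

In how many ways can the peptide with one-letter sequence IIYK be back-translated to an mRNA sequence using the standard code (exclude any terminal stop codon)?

Ile: 3 codons.
Ile: 3 codons.
Tyr: 2 codons.
Lys: 2 codons.
3 × 3 × 2 × 2 = 36.

36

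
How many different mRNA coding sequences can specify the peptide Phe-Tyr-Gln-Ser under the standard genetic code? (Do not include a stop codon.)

Phe: 2 codons.
Tyr: 2 codons.
Gln: 2 codons.
Ser: 6 codons.
2 × 2 × 2 × 6 = 48.

48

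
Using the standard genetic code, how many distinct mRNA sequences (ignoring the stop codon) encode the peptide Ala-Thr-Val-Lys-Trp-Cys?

256

Ala: 4 codons.
Thr: 4 codons.
Val: 4 codons.
Lys: 2 codons.
Trp: 1 codon.
Cys: 2 codons.
4 × 4 × 4 × 2 × 1 × 2 = 256.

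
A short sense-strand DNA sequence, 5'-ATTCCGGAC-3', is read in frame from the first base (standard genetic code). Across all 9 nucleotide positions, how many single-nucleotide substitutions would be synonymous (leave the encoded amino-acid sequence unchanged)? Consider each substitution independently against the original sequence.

Codon 1 (ATT, Ile): 2 synonymous substitutions.
Codon 2 (CCG, Pro): 3 synonymous substitutions.
Codon 3 (GAC, Asp): 1 synonymous substitution.
Total: 2 + 3 + 1 = 6.

6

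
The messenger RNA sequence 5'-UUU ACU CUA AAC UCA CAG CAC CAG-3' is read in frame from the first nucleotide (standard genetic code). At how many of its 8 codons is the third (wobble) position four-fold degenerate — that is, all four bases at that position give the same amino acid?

3

Codon 1 UUU (Phe): third position 2-fold.
Codon 2 ACU (Thr): third position 4-fold.
Codon 3 CUA (Leu): third position 4-fold.
Codon 4 AAC (Asn): third position 2-fold.
Codon 5 UCA (Ser): third position 4-fold.
Codon 6 CAG (Gln): third position 2-fold.
Codon 7 CAC (His): third position 2-fold.
Codon 8 CAG (Gln): third position 2-fold.
Four-fold degenerate third positions: 3.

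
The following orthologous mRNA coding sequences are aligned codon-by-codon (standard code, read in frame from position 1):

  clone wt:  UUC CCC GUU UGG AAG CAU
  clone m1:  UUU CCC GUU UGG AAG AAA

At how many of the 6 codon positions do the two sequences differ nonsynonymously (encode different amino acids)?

1

Codon 1: UUC Phe / UUU Phe — synonymous.
Codon 2: CCC Pro / CCC Pro — identical.
Codon 3: GUU Val / GUU Val — identical.
Codon 4: UGG Trp / UGG Trp — identical.
Codon 5: AAG Lys / AAG Lys — identical.
Codon 6: CAU His / AAA Lys — nonsynonymous.
Nonsynonymous differences: 1.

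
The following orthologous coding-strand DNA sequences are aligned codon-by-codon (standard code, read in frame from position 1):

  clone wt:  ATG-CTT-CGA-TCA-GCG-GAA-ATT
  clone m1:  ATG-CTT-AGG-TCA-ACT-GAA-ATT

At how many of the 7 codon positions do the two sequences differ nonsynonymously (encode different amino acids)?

1

Codon 1: ATG Met / ATG Met — identical.
Codon 2: CTT Leu / CTT Leu — identical.
Codon 3: CGA Arg / AGG Arg — synonymous.
Codon 4: TCA Ser / TCA Ser — identical.
Codon 5: GCG Ala / ACT Thr — nonsynonymous.
Codon 6: GAA Glu / GAA Glu — identical.
Codon 7: ATT Ile / ATT Ile — identical.
Nonsynonymous differences: 1.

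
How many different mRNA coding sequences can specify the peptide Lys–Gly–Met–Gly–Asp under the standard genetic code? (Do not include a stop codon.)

Lys: 2 codons.
Gly: 4 codons.
Met: 1 codon.
Gly: 4 codons.
Asp: 2 codons.
2 × 4 × 1 × 4 × 2 = 64.

64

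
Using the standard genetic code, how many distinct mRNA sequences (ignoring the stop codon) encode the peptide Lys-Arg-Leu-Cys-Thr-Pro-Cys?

4608

Lys: 2 codons.
Arg: 6 codons.
Leu: 6 codons.
Cys: 2 codons.
Thr: 4 codons.
Pro: 4 codons.
Cys: 2 codons.
2 × 6 × 6 × 2 × 4 × 4 × 2 = 4608.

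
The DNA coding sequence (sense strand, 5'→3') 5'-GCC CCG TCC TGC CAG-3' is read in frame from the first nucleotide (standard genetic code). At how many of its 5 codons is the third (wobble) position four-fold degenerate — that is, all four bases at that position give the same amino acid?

Codon 1 GCC (Ala): third position 4-fold.
Codon 2 CCG (Pro): third position 4-fold.
Codon 3 TCC (Ser): third position 4-fold.
Codon 4 TGC (Cys): third position 2-fold.
Codon 5 CAG (Gln): third position 2-fold.
Four-fold degenerate third positions: 3.

3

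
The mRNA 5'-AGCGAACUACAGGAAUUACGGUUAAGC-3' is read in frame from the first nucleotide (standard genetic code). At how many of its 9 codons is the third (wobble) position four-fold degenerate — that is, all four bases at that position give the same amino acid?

2

Codon 1 AGC (Ser): third position 2-fold.
Codon 2 GAA (Glu): third position 2-fold.
Codon 3 CUA (Leu): third position 4-fold.
Codon 4 CAG (Gln): third position 2-fold.
Codon 5 GAA (Glu): third position 2-fold.
Codon 6 UUA (Leu): third position 2-fold.
Codon 7 CGG (Arg): third position 4-fold.
Codon 8 UUA (Leu): third position 2-fold.
Codon 9 AGC (Ser): third position 2-fold.
Four-fold degenerate third positions: 2.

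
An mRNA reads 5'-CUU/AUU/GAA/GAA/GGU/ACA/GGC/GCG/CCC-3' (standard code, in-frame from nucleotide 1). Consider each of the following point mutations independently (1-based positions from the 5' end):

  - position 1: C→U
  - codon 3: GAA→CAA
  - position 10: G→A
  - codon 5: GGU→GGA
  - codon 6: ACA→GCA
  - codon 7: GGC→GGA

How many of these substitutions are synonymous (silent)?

Codon 1: CUU (Leu) → UUU (Phe) — missense.
Codon 3: GAA (Glu) → CAA (Gln) — missense.
Codon 4: GAA (Glu) → AAA (Lys) — missense.
Codon 5: GGU (Gly) → GGA (Gly) — synonymous.
Codon 6: ACA (Thr) → GCA (Ala) — missense.
Codon 7: GGC (Gly) → GGA (Gly) — synonymous.
Synonymous: 2 of 6.

2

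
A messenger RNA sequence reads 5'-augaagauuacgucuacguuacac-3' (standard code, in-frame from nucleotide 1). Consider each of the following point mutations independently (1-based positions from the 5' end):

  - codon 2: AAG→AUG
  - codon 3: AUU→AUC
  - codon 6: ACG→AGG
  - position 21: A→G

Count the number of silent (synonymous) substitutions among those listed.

2

Codon 2: AAG (Lys) → AUG (Met) — missense.
Codon 3: AUU (Ile) → AUC (Ile) — synonymous.
Codon 6: ACG (Thr) → AGG (Arg) — missense.
Codon 7: UUA (Leu) → UUG (Leu) — synonymous.
Synonymous: 2 of 4.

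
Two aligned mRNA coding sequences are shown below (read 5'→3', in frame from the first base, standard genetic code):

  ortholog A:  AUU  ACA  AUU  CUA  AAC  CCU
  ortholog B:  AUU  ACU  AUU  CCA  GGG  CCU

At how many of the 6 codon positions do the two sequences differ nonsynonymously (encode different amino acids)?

2

Codon 1: AUU Ile / AUU Ile — identical.
Codon 2: ACA Thr / ACU Thr — synonymous.
Codon 3: AUU Ile / AUU Ile — identical.
Codon 4: CUA Leu / CCA Pro — nonsynonymous.
Codon 5: AAC Asn / GGG Gly — nonsynonymous.
Codon 6: CCU Pro / CCU Pro — identical.
Nonsynonymous differences: 2.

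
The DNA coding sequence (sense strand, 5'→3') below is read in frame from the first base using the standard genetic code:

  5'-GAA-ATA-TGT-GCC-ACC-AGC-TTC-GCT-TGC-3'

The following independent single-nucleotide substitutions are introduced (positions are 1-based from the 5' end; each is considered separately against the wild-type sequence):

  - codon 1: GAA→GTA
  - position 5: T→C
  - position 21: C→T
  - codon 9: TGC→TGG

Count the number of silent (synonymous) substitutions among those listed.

Codon 1: GAA (Glu) → GTA (Val) — missense.
Codon 2: ATA (Ile) → ACA (Thr) — missense.
Codon 7: TTC (Phe) → TTT (Phe) — synonymous.
Codon 9: TGC (Cys) → TGG (Trp) — missense.
Synonymous: 1 of 4.

1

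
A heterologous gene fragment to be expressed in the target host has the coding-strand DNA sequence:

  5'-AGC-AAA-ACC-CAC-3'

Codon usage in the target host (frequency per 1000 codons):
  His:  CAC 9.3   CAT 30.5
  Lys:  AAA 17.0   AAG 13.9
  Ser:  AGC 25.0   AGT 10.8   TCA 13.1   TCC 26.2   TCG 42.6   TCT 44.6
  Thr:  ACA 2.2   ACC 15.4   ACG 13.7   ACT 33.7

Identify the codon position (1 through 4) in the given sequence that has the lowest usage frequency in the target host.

Codon 1 AGC (Ser): 25.0 per 1000.
Codon 2 AAA (Lys): 17.0 per 1000.
Codon 3 ACC (Thr): 15.4 per 1000.
Codon 4 CAC (His): 9.3 per 1000.
Lowest frequency is 9.3 at codon 4.

4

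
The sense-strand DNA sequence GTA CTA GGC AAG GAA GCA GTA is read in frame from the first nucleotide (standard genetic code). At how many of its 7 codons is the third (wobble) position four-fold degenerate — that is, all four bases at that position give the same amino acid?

5

Codon 1 GTA (Val): third position 4-fold.
Codon 2 CTA (Leu): third position 4-fold.
Codon 3 GGC (Gly): third position 4-fold.
Codon 4 AAG (Lys): third position 2-fold.
Codon 5 GAA (Glu): third position 2-fold.
Codon 6 GCA (Ala): third position 4-fold.
Codon 7 GTA (Val): third position 4-fold.
Four-fold degenerate third positions: 5.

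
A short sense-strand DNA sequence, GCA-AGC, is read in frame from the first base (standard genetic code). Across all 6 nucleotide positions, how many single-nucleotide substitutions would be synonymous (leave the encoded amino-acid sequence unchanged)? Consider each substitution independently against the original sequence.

Codon 1 (GCA, Ala): 3 synonymous substitutions.
Codon 2 (AGC, Ser): 1 synonymous substitution.
Total: 3 + 1 = 4.

4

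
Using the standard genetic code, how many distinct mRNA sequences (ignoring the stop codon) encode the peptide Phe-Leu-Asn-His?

48

Phe: 2 codons.
Leu: 6 codons.
Asn: 2 codons.
His: 2 codons.
2 × 6 × 2 × 2 = 48.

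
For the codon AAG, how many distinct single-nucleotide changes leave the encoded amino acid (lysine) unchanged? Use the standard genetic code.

1

Position 1: none → 0 synonymous.
Position 2: none → 0 synonymous.
Position 3: AAA → 1 synonymous.
Total: 0 + 0 + 1 = 1.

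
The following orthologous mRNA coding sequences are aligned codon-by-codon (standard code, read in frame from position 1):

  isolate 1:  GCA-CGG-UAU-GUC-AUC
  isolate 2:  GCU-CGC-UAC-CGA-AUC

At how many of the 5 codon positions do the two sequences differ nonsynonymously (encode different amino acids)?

Codon 1: GCA Ala / GCU Ala — synonymous.
Codon 2: CGG Arg / CGC Arg — synonymous.
Codon 3: UAU Tyr / UAC Tyr — synonymous.
Codon 4: GUC Val / CGA Arg — nonsynonymous.
Codon 5: AUC Ile / AUC Ile — identical.
Nonsynonymous differences: 1.

1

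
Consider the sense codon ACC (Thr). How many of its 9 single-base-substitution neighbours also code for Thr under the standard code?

3

Position 1: none → 0 synonymous.
Position 2: none → 0 synonymous.
Position 3: ACU, ACA, ACG → 3 synonymous.
Total: 0 + 0 + 3 = 3.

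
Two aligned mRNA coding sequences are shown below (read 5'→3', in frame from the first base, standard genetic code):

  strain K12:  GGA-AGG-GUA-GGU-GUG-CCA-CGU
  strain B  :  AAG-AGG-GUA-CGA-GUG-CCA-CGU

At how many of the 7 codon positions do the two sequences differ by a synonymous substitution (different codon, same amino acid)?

0

Codon 1: GGA Gly / AAG Lys — nonsynonymous.
Codon 2: AGG Arg / AGG Arg — identical.
Codon 3: GUA Val / GUA Val — identical.
Codon 4: GGU Gly / CGA Arg — nonsynonymous.
Codon 5: GUG Val / GUG Val — identical.
Codon 6: CCA Pro / CCA Pro — identical.
Codon 7: CGU Arg / CGU Arg — identical.
Synonymous differences: 0.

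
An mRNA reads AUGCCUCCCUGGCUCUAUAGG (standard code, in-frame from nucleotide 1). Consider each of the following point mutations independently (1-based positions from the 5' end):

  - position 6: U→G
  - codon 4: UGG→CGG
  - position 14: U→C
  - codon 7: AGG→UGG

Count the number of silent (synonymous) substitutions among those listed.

Codon 2: CCU (Pro) → CCG (Pro) — synonymous.
Codon 4: UGG (Trp) → CGG (Arg) — missense.
Codon 5: CUC (Leu) → CCC (Pro) — missense.
Codon 7: AGG (Arg) → UGG (Trp) — missense.
Synonymous: 1 of 4.

1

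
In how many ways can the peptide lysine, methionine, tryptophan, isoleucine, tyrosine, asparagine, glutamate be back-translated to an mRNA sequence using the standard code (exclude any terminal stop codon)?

Lys: 2 codons.
Met: 1 codon.
Trp: 1 codon.
Ile: 3 codons.
Tyr: 2 codons.
Asn: 2 codons.
Glu: 2 codons.
2 × 1 × 1 × 3 × 2 × 2 × 2 = 48.

48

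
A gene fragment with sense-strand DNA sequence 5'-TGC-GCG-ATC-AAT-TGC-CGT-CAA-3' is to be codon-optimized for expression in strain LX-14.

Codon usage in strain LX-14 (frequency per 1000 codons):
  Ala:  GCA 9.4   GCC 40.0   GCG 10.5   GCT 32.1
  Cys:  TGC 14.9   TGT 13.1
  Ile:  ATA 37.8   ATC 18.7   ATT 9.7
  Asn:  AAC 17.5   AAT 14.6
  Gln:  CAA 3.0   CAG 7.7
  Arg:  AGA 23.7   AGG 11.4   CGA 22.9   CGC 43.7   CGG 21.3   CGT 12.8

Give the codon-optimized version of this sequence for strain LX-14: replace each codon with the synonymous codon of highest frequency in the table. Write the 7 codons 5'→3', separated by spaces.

TGC GCC ATA AAC TGC CGC CAG

Codon 1 (Cys): best is TGC at 14.9.
Codon 2 (Ala): best is GCC at 40.0.
Codon 3 (Ile): best is ATA at 37.8.
Codon 4 (Asn): best is AAC at 17.5.
Codon 5 (Cys): best is TGC at 14.9.
Codon 6 (Arg): best is CGC at 43.7.
Codon 7 (Gln): best is CAG at 7.7.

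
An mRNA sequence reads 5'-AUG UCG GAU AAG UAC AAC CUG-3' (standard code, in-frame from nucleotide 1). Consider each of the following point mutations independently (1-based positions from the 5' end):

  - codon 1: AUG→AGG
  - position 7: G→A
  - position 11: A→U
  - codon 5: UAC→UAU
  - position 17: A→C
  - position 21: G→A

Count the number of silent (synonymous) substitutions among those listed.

Codon 1: AUG (Met) → AGG (Arg) — missense.
Codon 3: GAU (Asp) → AAU (Asn) — missense.
Codon 4: AAG (Lys) → AUG (Met) — missense.
Codon 5: UAC (Tyr) → UAU (Tyr) — synonymous.
Codon 6: AAC (Asn) → ACC (Thr) — missense.
Codon 7: CUG (Leu) → CUA (Leu) — synonymous.
Synonymous: 2 of 6.

2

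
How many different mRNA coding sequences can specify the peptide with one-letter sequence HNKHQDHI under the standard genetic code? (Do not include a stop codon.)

His: 2 codons.
Asn: 2 codons.
Lys: 2 codons.
His: 2 codons.
Gln: 2 codons.
Asp: 2 codons.
His: 2 codons.
Ile: 3 codons.
2 × 2 × 2 × 2 × 2 × 2 × 2 × 3 = 384.

384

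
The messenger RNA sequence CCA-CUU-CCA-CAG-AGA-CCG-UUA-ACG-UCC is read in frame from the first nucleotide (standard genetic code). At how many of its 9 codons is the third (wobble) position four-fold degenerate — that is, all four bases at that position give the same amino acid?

6

Codon 1 CCA (Pro): third position 4-fold.
Codon 2 CUU (Leu): third position 4-fold.
Codon 3 CCA (Pro): third position 4-fold.
Codon 4 CAG (Gln): third position 2-fold.
Codon 5 AGA (Arg): third position 2-fold.
Codon 6 CCG (Pro): third position 4-fold.
Codon 7 UUA (Leu): third position 2-fold.
Codon 8 ACG (Thr): third position 4-fold.
Codon 9 UCC (Ser): third position 4-fold.
Four-fold degenerate third positions: 6.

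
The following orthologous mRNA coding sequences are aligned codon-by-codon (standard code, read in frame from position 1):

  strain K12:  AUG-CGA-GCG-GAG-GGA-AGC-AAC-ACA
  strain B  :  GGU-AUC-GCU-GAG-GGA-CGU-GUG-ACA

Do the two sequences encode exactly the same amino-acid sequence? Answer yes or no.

no

Codon 1: AUG Met / GGU Gly — nonsynonymous.
Codon 2: CGA Arg / AUC Ile — nonsynonymous.
Codon 3: GCG Ala / GCU Ala — synonymous.
Codon 4: GAG Glu / GAG Glu — identical.
Codon 5: GGA Gly / GGA Gly — identical.
Codon 6: AGC Ser / CGU Arg — nonsynonymous.
Codon 7: AAC Asn / GUG Val — nonsynonymous.
Codon 8: ACA Thr / ACA Thr — identical.
Nonsynonymous differences: 4 → different protein.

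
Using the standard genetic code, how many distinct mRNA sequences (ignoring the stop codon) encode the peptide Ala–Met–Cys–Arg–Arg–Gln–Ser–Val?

Ala: 4 codons.
Met: 1 codon.
Cys: 2 codons.
Arg: 6 codons.
Arg: 6 codons.
Gln: 2 codons.
Ser: 6 codons.
Val: 4 codons.
4 × 1 × 2 × 6 × 6 × 2 × 6 × 4 = 13824.

13824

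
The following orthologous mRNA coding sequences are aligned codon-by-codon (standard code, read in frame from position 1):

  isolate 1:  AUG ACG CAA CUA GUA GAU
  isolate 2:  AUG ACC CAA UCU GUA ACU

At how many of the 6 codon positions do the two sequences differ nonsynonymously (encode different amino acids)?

2

Codon 1: AUG Met / AUG Met — identical.
Codon 2: ACG Thr / ACC Thr — synonymous.
Codon 3: CAA Gln / CAA Gln — identical.
Codon 4: CUA Leu / UCU Ser — nonsynonymous.
Codon 5: GUA Val / GUA Val — identical.
Codon 6: GAU Asp / ACU Thr — nonsynonymous.
Nonsynonymous differences: 2.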